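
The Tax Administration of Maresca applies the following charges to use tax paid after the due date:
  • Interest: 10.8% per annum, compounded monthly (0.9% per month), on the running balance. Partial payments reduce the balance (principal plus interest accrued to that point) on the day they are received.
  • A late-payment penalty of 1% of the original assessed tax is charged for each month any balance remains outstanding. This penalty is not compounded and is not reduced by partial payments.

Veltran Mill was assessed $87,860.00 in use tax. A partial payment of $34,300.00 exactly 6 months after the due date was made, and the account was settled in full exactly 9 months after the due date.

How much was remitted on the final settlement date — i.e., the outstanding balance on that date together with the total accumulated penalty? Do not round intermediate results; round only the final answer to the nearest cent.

Balance at month 6: $87,860.0000 × (1 + 0.009)^6 = $92,712.4796…
After $34,300.00 payment: $92,712.4796… − $34,300.00 = $58,412.4796…
Balance at month 9: $58,412.4796… × (1 + 0.009)^3 = $60,003.8533…
Penalty: 9 × 1% × $87,860.00 = $7,907.40
Final settlement = outstanding balance + penalty = $60,003.8533… + $7,907.40 = $67,911.25

$67,911.25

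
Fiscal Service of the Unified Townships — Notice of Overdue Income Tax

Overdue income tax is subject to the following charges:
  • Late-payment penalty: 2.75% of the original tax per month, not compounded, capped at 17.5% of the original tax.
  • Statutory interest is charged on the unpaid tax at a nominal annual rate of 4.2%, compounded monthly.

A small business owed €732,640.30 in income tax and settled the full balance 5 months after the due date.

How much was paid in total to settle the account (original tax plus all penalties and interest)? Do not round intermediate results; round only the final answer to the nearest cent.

€846,289.61

Penalty: 5 × 2.75% × €732,640.30 = €100,738.04… (below the 17.5% cap of €128,212.05…)
Interest (4.2%/yr ÷ 12 = 0.35%/month): €732,640.30 × ((1 + 0.0035)^5 − 1) = €12,911.2684…
Total = €732,640.30 + €100,738.0413… + €12,911.2684… = €846,289.61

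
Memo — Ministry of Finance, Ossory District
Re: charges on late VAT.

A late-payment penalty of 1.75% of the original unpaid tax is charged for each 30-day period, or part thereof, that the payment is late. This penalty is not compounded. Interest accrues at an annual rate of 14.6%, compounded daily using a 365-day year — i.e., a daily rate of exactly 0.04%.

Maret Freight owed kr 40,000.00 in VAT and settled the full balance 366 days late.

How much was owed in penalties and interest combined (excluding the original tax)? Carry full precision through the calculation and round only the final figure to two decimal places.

Penalty periods: ⌈366/30⌉ = 13; penalty = 13 × 1.75% × kr 40,000.00 = kr 9,100.00
Interest: kr 40,000.00 × ((1 + 0.0004)^366 − 1) = kr 40,000.00 × 0.15762527… = kr 6,305.0109…
Penalties + interest = kr 9,100.0000 + kr 6,305.0109… = kr 15,405.01

kr 15,405.01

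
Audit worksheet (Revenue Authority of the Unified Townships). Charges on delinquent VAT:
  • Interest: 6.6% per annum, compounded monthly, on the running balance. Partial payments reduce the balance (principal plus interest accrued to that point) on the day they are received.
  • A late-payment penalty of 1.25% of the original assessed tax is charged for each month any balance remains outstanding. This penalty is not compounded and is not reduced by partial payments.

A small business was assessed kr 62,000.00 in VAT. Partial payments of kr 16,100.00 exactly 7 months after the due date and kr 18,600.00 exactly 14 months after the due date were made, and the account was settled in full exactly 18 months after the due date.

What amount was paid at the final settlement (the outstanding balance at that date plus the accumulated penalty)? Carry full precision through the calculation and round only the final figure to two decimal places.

kr 46,269.67

Monthly rate = 6.6% ÷ 12 = 0.55%
Balance at month 7: kr 62,000.0000 × (1 + 0.0055)^7 = kr 64,426.7485…
After kr 16,100.00 payment: kr 64,426.7485… − kr 16,100.00 = kr 48,326.7485…
Balance at month 14: kr 48,326.7485… × (1 + 0.0055)^7 = kr 50,218.3109…
After kr 18,600.00 payment: kr 50,218.3109… − kr 18,600.00 = kr 31,618.3109…
Balance at month 18: kr 31,618.3109… × (1 + 0.0055)^4 = kr 32,319.6735…
Penalty: 18 × 1.25% × kr 62,000.00 = kr 13,950.00
Final settlement = outstanding balance + penalty = kr 32,319.6735… + kr 13,950.00 = kr 46,269.67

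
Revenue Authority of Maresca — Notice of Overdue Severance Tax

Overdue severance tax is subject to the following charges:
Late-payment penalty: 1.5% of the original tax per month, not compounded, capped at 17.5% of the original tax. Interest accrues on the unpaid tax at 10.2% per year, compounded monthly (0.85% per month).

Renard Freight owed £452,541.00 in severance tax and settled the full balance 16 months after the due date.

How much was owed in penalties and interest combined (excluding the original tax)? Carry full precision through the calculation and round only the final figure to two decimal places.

Penalty (uncapped): 16 × 1.5% × £452,541.00 = £108,609.84; cap = 17.5% × £452,541.00 = £79,194.68… → penalty = £79,194.68…
Interest: £452,541.00 × ((1 + 0.0085)^16 − 1) = £452,541.00 × 0.1450236… = £65,629.1283…
Penalties + interest = £79,194.6750 + £65,629.1283… = £144,823.80

£144,823.80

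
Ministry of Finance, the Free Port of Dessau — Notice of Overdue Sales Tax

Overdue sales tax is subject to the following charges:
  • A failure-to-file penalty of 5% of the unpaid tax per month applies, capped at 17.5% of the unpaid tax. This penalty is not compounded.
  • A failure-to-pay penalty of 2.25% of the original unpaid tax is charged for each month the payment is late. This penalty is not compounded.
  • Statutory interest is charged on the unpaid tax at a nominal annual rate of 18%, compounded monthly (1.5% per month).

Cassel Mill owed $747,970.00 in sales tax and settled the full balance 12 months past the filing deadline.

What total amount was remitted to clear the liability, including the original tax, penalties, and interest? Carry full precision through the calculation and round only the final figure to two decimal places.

$1,227,133.17

Failure-to-file: 12 × 5% × $747,970.00 = $448,782.00, capped at 17.5% × $747,970.00 = $130,894.75
Failure-to-pay penalty = 2.25% × $747,970.00 × 12 mo = $201,951.90
Interest: $747,970.00 × ((1 + 0.015)^12 − 1) = $747,970.00 × 0.1956182… = $146,316.5237…
Total = $747,970.00 + $332,846.6500 + $146,316.5237… = $1,227,133.17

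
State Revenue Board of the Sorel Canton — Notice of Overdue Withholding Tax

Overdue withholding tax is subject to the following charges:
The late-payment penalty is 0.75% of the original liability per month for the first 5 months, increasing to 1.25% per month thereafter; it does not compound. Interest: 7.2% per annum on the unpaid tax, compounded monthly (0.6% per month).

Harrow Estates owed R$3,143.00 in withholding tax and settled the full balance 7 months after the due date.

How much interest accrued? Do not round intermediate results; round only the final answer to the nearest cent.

R$134.41

Interest: R$3,143.00 × ((1 + 0.006)^7 − 1) = R$3,143.00 × 0.0427636… = R$134.4060…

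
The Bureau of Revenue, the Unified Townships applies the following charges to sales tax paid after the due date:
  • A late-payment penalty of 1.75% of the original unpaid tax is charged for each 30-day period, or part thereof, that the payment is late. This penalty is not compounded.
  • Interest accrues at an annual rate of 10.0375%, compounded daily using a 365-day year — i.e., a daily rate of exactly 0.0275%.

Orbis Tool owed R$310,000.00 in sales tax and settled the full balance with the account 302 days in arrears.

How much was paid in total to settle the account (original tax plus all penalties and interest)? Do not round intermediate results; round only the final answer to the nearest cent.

Penalty periods: ⌈302/30⌉ = 11; penalty = 11 × 1.75% × R$310,000.00 = R$59,675.00
Interest: R$310,000.00 × ((1 + 0.000275)^302 − 1) = R$310,000.00 × 0.08658373… = R$26,840.9566…
Total = R$310,000.00 + R$59,675.0000 + R$26,840.9566… = R$396,515.96

R$396,515.96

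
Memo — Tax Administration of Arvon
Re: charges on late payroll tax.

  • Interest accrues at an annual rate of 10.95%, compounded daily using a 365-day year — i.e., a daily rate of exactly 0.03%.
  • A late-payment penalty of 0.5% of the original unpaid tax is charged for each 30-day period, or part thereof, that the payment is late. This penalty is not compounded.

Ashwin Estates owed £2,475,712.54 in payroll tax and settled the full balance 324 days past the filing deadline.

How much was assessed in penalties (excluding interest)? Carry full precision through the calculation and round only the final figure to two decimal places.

£136,164.19

Penalty periods: ⌈324/30⌉ = 11; penalty = 11 × 0.5% × £2,475,712.54 = £136,164.19…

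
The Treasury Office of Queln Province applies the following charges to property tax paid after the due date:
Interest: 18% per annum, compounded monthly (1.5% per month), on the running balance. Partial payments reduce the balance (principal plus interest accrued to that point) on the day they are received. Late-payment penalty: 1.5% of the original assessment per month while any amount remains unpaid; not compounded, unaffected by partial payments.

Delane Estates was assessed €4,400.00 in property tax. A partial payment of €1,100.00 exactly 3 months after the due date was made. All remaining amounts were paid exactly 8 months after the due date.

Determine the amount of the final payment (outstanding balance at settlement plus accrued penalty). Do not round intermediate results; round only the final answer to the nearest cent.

€4,299.55

Balance at month 3: €4,400.0000 × (1 + 0.015)^3 = €4,600.9849…
After €1,100.00 payment: €4,600.9849… − €1,100.00 = €3,500.9849…
Balance at month 8: €3,500.9849… × (1 + 0.015)^5 = €3,771.5550…
Penalty: 8 × 1.5% × €4,400.00 = €528.00
Final settlement = outstanding balance + penalty = €3,771.5550… + €528.00 = €4,299.55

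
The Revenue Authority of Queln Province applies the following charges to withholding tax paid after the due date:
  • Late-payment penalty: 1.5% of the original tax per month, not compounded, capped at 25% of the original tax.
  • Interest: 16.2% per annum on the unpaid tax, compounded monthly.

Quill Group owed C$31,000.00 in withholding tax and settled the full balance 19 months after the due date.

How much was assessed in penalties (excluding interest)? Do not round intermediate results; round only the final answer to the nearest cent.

Penalty (uncapped): 19 × 1.5% × C$31,000.00 = C$8,835.00; cap = 25% × C$31,000.00 = C$7,750.00 → penalty = C$7,750.00

C$7,750.00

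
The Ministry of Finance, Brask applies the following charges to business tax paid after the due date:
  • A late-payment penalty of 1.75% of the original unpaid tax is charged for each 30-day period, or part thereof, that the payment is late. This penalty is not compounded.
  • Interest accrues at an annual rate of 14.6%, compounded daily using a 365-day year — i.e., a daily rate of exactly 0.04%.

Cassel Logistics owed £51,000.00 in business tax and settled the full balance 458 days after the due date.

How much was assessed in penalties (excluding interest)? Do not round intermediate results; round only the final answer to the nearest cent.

£14,280.00

Penalty periods: ⌈458/30⌉ = 16; penalty = 16 × 1.75% × £51,000.00 = £14,280.00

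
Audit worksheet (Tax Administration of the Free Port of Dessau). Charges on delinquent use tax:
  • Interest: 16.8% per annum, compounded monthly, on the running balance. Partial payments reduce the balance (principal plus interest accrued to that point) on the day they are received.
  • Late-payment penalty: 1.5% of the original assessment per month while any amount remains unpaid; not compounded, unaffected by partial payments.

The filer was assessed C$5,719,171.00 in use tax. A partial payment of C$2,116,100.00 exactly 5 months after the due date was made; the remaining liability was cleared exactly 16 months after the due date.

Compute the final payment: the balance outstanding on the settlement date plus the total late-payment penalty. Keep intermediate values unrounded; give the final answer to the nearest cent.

Monthly rate = 16.8% ÷ 12 = 1.4%
Balance at month 5: C$5,719,171.0000 × (1 + 0.014)^5 = C$6,130,880.5808…
After C$2,116,100.00 payment: C$6,130,880.5808… − C$2,116,100.00 = C$4,014,780.5808…
Balance at month 16: C$4,014,780.5808… × (1 + 0.014)^11 = C$4,678,205.7652…
Penalty: 16 × 1.5% × C$5,719,171.00 = C$1,372,601.04
Final settlement = outstanding balance + penalty = C$4,678,205.7652… + C$1,372,601.04 = C$6,050,806.81

C$6,050,806.81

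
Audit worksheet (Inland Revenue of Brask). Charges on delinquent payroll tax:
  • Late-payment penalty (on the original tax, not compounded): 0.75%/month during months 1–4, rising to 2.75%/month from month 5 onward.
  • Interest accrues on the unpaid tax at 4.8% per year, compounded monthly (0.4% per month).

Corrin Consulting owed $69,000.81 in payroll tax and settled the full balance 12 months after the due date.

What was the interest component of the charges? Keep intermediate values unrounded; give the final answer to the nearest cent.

Interest: $69,000.81 × ((1 + 0.004)^12 − 1) = $69,000.81 × 0.0490702… = $3,385.8841…

$3,385.88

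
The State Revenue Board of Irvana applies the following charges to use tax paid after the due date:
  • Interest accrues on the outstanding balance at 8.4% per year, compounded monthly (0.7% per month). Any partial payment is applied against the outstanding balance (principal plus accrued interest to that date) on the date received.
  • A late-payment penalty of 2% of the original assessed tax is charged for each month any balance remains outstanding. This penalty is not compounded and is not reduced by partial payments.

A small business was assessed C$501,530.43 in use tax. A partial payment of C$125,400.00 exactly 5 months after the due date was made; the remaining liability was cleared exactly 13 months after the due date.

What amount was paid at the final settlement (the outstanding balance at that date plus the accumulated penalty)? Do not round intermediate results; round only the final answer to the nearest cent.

Balance at month 5: C$501,530.4300 × (1 + 0.007)^5 = C$519,331.4712…
After C$125,400.00 payment: C$519,331.4712… − C$125,400.00 = C$393,931.4712…
Balance at month 13: C$393,931.4712… × (1 + 0.007)^8 = C$416,539.7408…
Penalty: 13 × 2% × C$501,530.43 = C$130,397.91…
Final settlement = outstanding balance + penalty = C$416,539.7408… + C$130,397.91… = C$546,937.65

C$546,937.65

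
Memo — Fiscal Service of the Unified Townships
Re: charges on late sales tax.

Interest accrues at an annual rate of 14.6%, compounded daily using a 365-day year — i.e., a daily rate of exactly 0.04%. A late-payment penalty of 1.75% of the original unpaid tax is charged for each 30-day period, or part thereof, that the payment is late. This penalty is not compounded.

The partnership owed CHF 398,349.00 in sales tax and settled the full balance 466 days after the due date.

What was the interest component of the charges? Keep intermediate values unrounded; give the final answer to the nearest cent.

Interest: CHF 398,349.00 × ((1 + 0.0004)^466 − 1) = CHF 398,349.00 × 0.20485922… = CHF 81,605.4653…

CHF 81,605.47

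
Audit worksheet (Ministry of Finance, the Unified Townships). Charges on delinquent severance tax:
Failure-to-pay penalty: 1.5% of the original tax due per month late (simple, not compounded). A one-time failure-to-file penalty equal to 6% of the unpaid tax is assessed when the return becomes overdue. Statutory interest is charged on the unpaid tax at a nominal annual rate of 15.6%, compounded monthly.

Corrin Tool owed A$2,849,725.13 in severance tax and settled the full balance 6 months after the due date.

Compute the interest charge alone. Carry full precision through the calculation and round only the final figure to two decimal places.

A$229,629.06

Interest (15.6%/yr ÷ 12 = 1.3%/month): A$2,849,725.13 × ((1 + 0.013)^6 − 1) = A$229,629.0575…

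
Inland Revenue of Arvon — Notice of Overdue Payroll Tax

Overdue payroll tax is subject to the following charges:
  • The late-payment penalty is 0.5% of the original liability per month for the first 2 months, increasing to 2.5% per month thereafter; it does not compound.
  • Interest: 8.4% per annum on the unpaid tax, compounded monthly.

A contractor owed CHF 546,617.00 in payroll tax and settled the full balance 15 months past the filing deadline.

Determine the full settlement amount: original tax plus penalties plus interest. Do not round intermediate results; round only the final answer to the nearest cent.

Penalty, months 1–2: 2 × 0.5% × CHF 546,617.00 = CHF 5,466.17
Penalty, months 3–15: 13 × 2.5% × CHF 546,617.00 = CHF 177,650.53…
Interest (8.4%/yr ÷ 12 = 0.7%/month): CHF 546,617.00 × ((1 + 0.007)^15 − 1) = CHF 60,294.2566…
Total = CHF 546,617.00 + CHF 183,116.6950 + CHF 60,294.2566… = CHF 790,027.95

CHF 790,027.95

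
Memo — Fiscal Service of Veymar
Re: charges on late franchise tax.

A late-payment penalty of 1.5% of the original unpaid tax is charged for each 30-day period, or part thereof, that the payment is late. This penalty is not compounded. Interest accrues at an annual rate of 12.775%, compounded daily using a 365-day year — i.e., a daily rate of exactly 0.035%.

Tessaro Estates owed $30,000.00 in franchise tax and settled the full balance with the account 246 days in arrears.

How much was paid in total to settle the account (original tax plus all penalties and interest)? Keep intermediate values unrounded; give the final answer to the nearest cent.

Penalty periods: ⌈246/30⌉ = 9; penalty = 9 × 1.5% × $30,000.00 = $4,050.00
Interest: $30,000.00 × ((1 + 0.00035)^246 − 1) = $30,000.00 × 0.08989890… = $2,696.9669…
Total = $30,000.00 + $4,050.0000 + $2,696.9669… = $36,746.97

$36,746.97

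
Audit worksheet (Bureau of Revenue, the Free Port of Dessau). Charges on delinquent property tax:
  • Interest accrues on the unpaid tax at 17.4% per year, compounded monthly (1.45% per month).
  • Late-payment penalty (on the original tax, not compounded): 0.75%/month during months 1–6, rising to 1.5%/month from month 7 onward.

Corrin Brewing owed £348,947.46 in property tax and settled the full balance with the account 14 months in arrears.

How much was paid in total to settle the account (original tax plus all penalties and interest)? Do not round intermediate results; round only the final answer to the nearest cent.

Penalty, months 1–6: 6 × 0.75% × £348,947.46 = £15,702.64…
Penalty, months 7–14: 8 × 1.5% × £348,947.46 = £41,873.70…
Interest: £348,947.46 × ((1 + 0.0145)^14 − 1) = £348,947.46 × 0.2232880… = £77,915.7841…
Total = £348,947.46 + £57,576.3309 + £77,915.7841… = £484,439.57

£484,439.57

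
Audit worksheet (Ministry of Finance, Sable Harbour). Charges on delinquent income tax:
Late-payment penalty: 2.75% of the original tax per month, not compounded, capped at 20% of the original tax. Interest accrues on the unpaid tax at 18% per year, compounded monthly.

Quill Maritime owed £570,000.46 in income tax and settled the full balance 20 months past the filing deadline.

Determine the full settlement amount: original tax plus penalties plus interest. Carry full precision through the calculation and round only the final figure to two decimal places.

Penalty (uncapped): 20 × 2.75% × £570,000.46 = £313,500.25…; cap = 20% × £570,000.46 = £114,000.09… → penalty = £114,000.09…
Interest (18%/yr ÷ 12 = 1.5%/month): £570,000.46 × ((1 + 0.015)^20 − 1) = £197,707.5133…
Total = £570,000.46 + £114,000.0920 + £197,707.5133… = £881,708.07

£881,708.07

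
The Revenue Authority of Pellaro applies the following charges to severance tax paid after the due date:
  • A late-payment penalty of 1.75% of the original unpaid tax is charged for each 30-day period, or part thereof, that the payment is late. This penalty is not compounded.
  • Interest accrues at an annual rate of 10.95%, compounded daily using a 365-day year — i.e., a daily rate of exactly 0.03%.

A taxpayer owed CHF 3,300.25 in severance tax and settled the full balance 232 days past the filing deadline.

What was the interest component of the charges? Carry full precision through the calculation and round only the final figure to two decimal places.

Interest: CHF 3,300.25 × ((1 + 0.0003)^232 − 1) = CHF 3,300.25 × 0.07206807… = CHF 237.8427…

CHF 237.84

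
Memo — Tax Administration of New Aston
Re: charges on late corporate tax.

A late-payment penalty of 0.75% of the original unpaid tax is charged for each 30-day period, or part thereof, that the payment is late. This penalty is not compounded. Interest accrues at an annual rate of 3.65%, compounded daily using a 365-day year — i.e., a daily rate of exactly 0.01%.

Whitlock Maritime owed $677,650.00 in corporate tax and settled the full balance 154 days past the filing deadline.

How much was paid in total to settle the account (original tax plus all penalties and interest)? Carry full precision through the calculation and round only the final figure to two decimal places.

Penalty periods: ⌈154/30⌉ = 6; penalty = 6 × 0.75% × $677,650.00 = $30,494.25
Interest: $677,650.00 × ((1 + 0.0001)^154 − 1) = $677,650.00 × 0.01551841… = $10,516.0500…
Total = $677,650.00 + $30,494.2500 + $10,516.0500… = $718,660.30

$718,660.30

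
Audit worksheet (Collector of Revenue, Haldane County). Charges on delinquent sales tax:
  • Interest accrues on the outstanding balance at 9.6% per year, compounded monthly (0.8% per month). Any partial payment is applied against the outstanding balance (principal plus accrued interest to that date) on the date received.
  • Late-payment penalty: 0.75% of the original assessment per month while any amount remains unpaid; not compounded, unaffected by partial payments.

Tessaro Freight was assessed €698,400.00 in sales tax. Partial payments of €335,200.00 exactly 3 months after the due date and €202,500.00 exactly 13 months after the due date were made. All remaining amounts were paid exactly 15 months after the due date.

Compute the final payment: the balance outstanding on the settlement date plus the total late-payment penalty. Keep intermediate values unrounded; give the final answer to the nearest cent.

Balance at month 3: €698,400.0000 × (1 + 0.008)^3 = €715,296.0504…
After €335,200.00 payment: €715,296.0504… − €335,200.00 = €380,096.0504…
Balance at month 13: €380,096.0504… × (1 + 0.008)^10 = €411,622.0942…
After €202,500.00 payment: €411,622.0942… − €202,500.00 = €209,122.0942…
Balance at month 15: €209,122.0942… × (1 + 0.008)^2 = €212,481.4316…
Penalty: 15 × 0.75% × €698,400.00 = €78,570.00
Final settlement = outstanding balance + penalty = €212,481.4316… + €78,570.00 = €291,051.43

€291,051.43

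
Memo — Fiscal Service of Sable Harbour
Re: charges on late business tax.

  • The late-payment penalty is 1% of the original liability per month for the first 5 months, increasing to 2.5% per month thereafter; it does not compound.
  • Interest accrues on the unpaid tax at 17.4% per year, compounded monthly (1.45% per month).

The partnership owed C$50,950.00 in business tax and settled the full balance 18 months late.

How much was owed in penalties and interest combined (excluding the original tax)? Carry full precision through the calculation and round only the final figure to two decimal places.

C$34,177.10

Penalty, months 1–5: 5 × 1% × C$50,950.00 = C$2,547.50
Penalty, months 6–18: 13 × 2.5% × C$50,950.00 = C$16,558.75
Interest: C$50,950.00 × ((1 + 0.0145)^18 − 1) = C$50,950.00 × 0.2957969… = C$15,070.8502…
Penalties + interest = C$19,106.2500 + C$15,070.8502… = C$34,177.10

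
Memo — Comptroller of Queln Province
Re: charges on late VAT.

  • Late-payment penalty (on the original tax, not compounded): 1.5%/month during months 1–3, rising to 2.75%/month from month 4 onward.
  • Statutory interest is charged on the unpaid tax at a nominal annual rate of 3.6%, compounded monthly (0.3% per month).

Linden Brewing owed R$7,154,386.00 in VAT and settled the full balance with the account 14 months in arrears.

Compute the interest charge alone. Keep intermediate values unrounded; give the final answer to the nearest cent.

Interest: R$7,154,386.00 × ((1 + 0.003)^14 − 1) = R$7,154,386.00 × 0.0428289… = R$306,414.5510…

R$306,414.55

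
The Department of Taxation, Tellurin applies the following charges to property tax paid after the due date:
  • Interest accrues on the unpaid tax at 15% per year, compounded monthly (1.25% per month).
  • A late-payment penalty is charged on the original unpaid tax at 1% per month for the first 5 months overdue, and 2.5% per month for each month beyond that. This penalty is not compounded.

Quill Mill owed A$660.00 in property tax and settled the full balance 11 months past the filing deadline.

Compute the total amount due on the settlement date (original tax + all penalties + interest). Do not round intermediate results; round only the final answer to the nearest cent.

Penalty, months 1–5: 5 × 1% × A$660.00 = A$33.00
Penalty, months 6–11: 6 × 2.5% × A$660.00 = A$99.00
Interest: A$660.00 × ((1 + 0.0125)^11 − 1) = A$660.00 × 0.1464242… = A$96.6400…
Total = A$660.00 + A$132.0000 + A$96.6400… = A$888.64

A$888.64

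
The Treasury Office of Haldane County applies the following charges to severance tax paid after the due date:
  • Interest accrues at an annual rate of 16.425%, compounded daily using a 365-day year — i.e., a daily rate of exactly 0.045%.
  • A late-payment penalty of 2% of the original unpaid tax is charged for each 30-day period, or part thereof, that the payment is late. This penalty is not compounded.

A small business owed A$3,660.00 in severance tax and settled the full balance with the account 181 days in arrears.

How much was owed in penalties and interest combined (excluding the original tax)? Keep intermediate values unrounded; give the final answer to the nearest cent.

A$822.91

Penalty periods: ⌈181/30⌉ = 7; penalty = 7 × 2% × A$3,660.00 = A$512.40
Interest: A$3,660.00 × ((1 + 0.00045)^181 − 1) = A$3,660.00 × 0.08483910… = A$310.5111…
Penalties + interest = A$512.4000 + A$310.5111… = A$822.91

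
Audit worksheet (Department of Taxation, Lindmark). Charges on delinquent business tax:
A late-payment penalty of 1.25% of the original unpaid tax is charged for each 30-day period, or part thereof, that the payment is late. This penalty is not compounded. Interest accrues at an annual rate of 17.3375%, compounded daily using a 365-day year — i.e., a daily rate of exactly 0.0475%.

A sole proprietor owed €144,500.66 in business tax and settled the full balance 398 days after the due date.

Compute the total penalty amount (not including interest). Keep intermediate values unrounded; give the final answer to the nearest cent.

€25,287.62

Penalty periods: ⌈398/30⌉ = 14; penalty = 14 × 1.25% × €144,500.66 = €25,287.62…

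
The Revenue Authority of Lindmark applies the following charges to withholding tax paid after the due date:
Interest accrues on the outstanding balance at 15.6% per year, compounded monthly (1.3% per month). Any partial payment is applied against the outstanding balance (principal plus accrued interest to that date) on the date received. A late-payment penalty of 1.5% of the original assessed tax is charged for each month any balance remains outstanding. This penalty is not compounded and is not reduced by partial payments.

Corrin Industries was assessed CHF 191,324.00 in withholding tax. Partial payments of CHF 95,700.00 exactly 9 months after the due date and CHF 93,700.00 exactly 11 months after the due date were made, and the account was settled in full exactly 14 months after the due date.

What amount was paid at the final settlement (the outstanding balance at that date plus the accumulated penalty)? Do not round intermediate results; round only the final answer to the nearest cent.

CHF 69,937.64

Balance at month 9: CHF 191,324.0000 × (1 + 0.013)^9 = CHF 214,908.9292…
After CHF 95,700.00 payment: CHF 214,908.9292… − CHF 95,700.00 = CHF 119,208.9292…
Balance at month 11: CHF 119,208.9292… × (1 + 0.013)^2 = CHF 122,328.5077…
After CHF 93,700.00 payment: CHF 122,328.5077… − CHF 93,700.00 = CHF 28,628.5077…
Balance at month 14: CHF 28,628.5077… × (1 + 0.013)^3 = CHF 29,759.5970…
Penalty: 14 × 1.5% × CHF 191,324.00 = CHF 40,178.04
Final settlement = outstanding balance + penalty = CHF 29,759.5970… + CHF 40,178.04 = CHF 69,937.64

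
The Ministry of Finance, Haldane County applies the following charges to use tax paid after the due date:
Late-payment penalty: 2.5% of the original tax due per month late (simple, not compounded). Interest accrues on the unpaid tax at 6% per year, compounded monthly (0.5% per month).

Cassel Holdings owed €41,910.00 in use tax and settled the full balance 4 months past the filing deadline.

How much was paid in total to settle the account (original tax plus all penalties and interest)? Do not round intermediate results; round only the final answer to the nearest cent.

€46,945.51

Late-payment penalty: 4 × 2.5% × €41,910.00 = €4,191.00
Interest: €41,910.00 × ((1 + 0.005)^4 − 1) = €41,910.00 × 0.0201505… = €844.5075…
Total = €41,910.00 + €4,191.0000 + €844.5075… = €46,945.51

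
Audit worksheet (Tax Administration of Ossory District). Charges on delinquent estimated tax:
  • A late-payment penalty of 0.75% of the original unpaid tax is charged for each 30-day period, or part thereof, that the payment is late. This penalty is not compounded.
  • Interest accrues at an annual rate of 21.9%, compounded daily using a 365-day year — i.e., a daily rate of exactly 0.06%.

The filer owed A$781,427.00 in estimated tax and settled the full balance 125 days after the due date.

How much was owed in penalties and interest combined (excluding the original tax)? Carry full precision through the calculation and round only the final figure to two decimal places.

Penalty periods: ⌈125/30⌉ = 5; penalty = 5 × 0.75% × A$781,427.00 = A$29,303.51…
Interest: A$781,427.00 × ((1 + 0.0006)^125 − 1) = A$781,427.00 × 0.07785991… = A$60,841.8347…
Penalties + interest = A$29,303.5125 + A$60,841.8347… = A$90,145.35

A$90,145.35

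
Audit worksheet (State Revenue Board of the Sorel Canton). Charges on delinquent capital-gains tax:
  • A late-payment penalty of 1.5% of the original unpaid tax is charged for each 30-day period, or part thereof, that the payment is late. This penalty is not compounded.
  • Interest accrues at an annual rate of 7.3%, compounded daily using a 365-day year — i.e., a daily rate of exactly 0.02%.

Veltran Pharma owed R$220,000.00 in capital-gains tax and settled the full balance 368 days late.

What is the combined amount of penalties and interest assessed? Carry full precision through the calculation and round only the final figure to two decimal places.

Penalty periods: ⌈368/30⌉ = 13; penalty = 13 × 1.5% × R$220,000.00 = R$42,900.00
Interest: R$220,000.00 × ((1 + 0.0002)^368 − 1) = R$220,000.00 × 0.07636825… = R$16,801.0145…
Penalties + interest = R$42,900.0000 + R$16,801.0145… = R$59,701.01

R$59,701.01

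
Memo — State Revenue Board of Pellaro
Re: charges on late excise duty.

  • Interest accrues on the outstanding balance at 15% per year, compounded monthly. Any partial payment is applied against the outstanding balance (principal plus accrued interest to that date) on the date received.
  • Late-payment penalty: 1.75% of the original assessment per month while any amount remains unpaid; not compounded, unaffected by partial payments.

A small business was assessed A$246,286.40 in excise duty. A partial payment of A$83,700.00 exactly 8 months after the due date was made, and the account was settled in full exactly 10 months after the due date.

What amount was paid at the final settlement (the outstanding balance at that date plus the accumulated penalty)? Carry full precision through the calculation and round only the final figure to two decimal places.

Monthly rate = 15% ÷ 12 = 1.25%
Balance at month 8: A$246,286.4000 × (1 + 0.0125)^8 = A$272,019.9057…
After A$83,700.00 payment: A$272,019.9057… − A$83,700.00 = A$188,319.9057…
Balance at month 10: A$188,319.9057… × (1 + 0.0125)^2 = A$193,057.3283…
Penalty: 10 × 1.75% × A$246,286.40 = A$43,100.12
Final settlement = outstanding balance + penalty = A$193,057.3283… + A$43,100.12 = A$236,157.45

A$236,157.45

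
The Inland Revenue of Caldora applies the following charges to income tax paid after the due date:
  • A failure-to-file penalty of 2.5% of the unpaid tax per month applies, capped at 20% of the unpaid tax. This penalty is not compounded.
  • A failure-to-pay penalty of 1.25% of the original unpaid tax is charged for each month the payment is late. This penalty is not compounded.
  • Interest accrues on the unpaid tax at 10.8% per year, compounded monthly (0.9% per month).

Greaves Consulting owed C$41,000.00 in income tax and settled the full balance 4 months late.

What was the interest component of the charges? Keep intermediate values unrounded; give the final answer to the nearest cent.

Interest: C$41,000.00 × ((1 + 0.009)^4 − 1) = C$41,000.00 × 0.0364889… = C$1,496.0458…

C$1,496.05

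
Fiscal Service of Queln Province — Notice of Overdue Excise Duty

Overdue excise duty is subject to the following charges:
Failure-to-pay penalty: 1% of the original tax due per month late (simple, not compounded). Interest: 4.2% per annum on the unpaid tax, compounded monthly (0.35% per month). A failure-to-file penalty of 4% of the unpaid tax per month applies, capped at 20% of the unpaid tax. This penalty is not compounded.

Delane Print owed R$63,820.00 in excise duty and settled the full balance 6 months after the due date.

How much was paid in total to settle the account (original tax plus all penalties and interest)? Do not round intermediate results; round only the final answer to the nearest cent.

Failure-to-file: 6 × 4% × R$63,820.00 = R$15,316.80, capped at 20% × R$63,820.00 = R$12,764.00
Failure-to-pay penalty = 1% × R$63,820.00 × 6 mo = R$3,829.20
Interest: R$63,820.00 × ((1 + 0.0035)^6 − 1) = R$63,820.00 × 0.0211846… = R$1,352.0018…
Total = R$63,820.00 + R$16,593.2000 + R$1,352.0018… = R$81,765.20

R$81,765.20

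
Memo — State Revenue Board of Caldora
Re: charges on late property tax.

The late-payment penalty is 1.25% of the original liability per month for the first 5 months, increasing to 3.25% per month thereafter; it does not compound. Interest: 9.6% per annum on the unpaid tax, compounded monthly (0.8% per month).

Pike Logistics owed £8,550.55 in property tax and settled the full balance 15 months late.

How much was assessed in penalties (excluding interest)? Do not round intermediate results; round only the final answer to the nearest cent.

£3,313.34

Penalty, months 1–5: 5 × 1.25% × £8,550.55 = £534.41…
Penalty, months 6–15: 10 × 3.25% × £8,550.55 = £2,778.93…
Total penalty = £534.41… + £2,778.93… = £3,313.34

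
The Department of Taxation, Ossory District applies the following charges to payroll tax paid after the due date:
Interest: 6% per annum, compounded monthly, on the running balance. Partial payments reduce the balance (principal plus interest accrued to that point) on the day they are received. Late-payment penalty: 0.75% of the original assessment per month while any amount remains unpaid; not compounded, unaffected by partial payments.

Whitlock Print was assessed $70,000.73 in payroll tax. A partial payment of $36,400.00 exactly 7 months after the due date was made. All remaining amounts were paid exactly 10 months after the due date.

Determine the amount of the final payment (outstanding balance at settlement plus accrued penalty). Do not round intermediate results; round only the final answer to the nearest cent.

$41,881.90

Monthly rate = 6% ÷ 12 = 0.5%
Balance at month 7: $70,000.7300 × (1 + 0.005)^7 = $72,487.8137…
After $36,400.00 payment: $72,487.8137… − $36,400.00 = $36,087.8137…
Balance at month 10: $36,087.8137… × (1 + 0.005)^3 = $36,631.8420…
Penalty: 10 × 0.75% × $70,000.73 = $5,250.05…
Final settlement = outstanding balance + penalty = $36,631.8420… + $5,250.05… = $41,881.90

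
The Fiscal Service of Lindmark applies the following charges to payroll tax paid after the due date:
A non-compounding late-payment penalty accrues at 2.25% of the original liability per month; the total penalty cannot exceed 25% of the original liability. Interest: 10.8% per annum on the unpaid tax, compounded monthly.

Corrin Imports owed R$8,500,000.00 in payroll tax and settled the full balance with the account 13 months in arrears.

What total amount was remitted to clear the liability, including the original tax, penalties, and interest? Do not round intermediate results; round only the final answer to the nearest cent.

R$11,675,015.73

Penalty (uncapped): 13 × 2.25% × R$8,500,000.00 = R$2,486,250.00; cap = 25% × R$8,500,000.00 = R$2,125,000.00 → penalty = R$2,125,000.00
Interest (10.8%/yr ÷ 12 = 0.9%/month): R$8,500,000.00 × ((1 + 0.009)^13 − 1) = R$1,050,015.7273…
Total = R$8,500,000.00 + R$2,125,000.0000 + R$1,050,015.7273… = R$11,675,015.73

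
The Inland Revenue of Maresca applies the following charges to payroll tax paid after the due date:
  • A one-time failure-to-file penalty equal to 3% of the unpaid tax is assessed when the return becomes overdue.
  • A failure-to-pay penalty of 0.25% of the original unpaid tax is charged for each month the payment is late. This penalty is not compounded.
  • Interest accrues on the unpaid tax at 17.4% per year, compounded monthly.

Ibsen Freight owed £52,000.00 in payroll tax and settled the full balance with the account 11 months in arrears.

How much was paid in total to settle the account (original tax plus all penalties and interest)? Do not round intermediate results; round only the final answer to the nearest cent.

£63,912.25

Failure-to-file penalty: 3% × £52,000.00 = £1,560.00
Failure-to-pay penalty: 11 × 0.25% × £52,000.00 = £1,430.00
Interest (17.4%/yr ÷ 12 = 1.45%/month): £52,000.00 × ((1 + 0.0145)^11 − 1) = £8,922.2464…
Total = £52,000.00 + £2,990.0000 + £8,922.2464… = £63,912.25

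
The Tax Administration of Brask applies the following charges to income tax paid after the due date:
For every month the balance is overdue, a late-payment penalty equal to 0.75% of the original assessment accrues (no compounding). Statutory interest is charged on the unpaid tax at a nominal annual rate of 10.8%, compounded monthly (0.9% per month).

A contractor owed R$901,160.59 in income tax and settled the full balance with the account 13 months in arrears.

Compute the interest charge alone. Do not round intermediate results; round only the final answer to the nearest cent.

R$111,321.50

Interest: R$901,160.59 × ((1 + 0.009)^13 − 1) = R$901,160.59 × 0.1235313… = R$111,321.5050…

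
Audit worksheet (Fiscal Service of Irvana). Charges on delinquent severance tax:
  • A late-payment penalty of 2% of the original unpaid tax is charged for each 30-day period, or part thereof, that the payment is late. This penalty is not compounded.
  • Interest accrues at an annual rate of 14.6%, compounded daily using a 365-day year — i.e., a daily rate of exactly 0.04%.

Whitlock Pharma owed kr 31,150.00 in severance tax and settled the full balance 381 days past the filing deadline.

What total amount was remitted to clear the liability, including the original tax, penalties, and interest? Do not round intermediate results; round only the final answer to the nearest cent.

Penalty periods: ⌈381/30⌉ = 13; penalty = 13 × 2% × kr 31,150.00 = kr 8,099.00
Interest: kr 31,150.00 × ((1 + 0.0004)^381 − 1) = kr 31,150.00 × 0.16459051… = kr 5,126.9943…
Total = kr 31,150.00 + kr 8,099.0000 + kr 5,126.9943… = kr 44,375.99

kr 44,375.99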